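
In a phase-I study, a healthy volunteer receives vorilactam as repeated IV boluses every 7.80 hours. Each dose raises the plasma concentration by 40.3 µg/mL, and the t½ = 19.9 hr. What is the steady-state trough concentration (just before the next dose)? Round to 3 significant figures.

k = ln 2 / 19.9 = 0.03483 hr⁻¹
Fraction remaining after one interval: e^(−kτ) = e^(−0.03483 × 7.80) = 0.7621
R = 1 / (1 − 0.7621) = 4.203
Css,max = 40.3 × 4.203 = 169.4 µg/mL
Css,min = Css,max × e^(−kτ) = 169.4 × 0.7621 ≈ 129 µg/mL

129 µg/mL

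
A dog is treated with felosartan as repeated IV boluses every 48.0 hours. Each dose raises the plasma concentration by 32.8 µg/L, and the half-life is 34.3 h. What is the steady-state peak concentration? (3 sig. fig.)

k = ln 2 / 34.3 = 0.02021 h⁻¹
Fraction remaining after one interval: e^(−kτ) = e^(−0.02021 × 48.0) = 0.3791
R = 1 / (1 − 0.3791) = 1.611
Css,max = 32.8 × 1.611 ≈ 52.8 µg/L

52.8 µg/L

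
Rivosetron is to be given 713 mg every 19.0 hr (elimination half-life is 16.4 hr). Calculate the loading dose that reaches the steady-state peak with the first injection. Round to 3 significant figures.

k = ln 2 / 16.4 = 0.04227 hr⁻¹
Accumulation ratio R = 1 / (1 − e^(−kτ)) = 1 / (1 − e^(−0.04227×19.0)) = 1 / (1 − 0.4480) = 1.811
Loading dose = maintenance dose × R = 713 × 1.811 ≈ 1290 mg

1290 mg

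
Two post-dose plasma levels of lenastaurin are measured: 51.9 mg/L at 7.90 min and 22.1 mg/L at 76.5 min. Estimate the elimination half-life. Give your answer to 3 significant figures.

55.7 minutes

k = ln(C₁/C₂) / (t₂ − t₁) = ln(51.9/22.1) / (76.5 − 7.90)
  = 0.8537 / 68.60 = 0.01245 min⁻¹
t½ = ln 2 / k = ln 2 / 0.01245 ≈ 55.7 minutes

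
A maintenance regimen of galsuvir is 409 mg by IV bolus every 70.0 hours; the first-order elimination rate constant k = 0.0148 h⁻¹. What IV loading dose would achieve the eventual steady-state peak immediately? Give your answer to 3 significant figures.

634 mg

Accumulation ratio R = 1 / (1 − e^(−kτ)) = 1 / (1 − e^(−0.01480×70.0)) = 1 / (1 − 0.3549) = 1.550
Loading dose = maintenance dose × R = 409 × 1.550 ≈ 634 mg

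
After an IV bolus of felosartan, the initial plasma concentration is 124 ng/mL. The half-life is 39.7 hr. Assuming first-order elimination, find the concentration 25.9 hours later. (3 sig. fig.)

78.9 ng/mL

k = ln 2 / 39.7 = 0.01746 hr⁻¹
C(t) = C₀ e^(−kt) = 124 × e^(−0.01746 × 25.9) = 124 × e^(−0.4522) = 124 × 0.6362 ≈ 78.9 ng/mL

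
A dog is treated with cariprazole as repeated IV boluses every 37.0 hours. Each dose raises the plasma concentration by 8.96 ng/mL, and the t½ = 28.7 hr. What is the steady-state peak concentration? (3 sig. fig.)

15.2 ng/mL

k = ln 2 / 28.7 = 0.02415 hr⁻¹
Fraction remaining after one interval: e^(−kτ) = e^(−0.02415 × 37.0) = 0.4092
R = 1 / (1 − 0.4092) = 1.693
Css,max = 8.96 × 1.693 ≈ 15.2 ng/mL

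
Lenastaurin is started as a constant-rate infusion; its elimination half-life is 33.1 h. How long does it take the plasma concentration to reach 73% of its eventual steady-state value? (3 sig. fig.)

62.5 hours

k = ln 2 / 33.1 = 0.02094 h⁻¹
f = 1 − e^(−kt)  ⇒  t = −ln(1 − f) / k
t = −ln(1 − 0.73) / 0.02094 = 1.309 / 0.02094 ≈ 62.5 hours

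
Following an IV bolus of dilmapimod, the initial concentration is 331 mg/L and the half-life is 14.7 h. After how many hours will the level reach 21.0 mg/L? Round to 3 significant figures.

k = ln 2 / 14.7 = 0.04715 h⁻¹
C(t) = C₀ e^(−kt)  ⇒  t = ln(C₀/C) / k
t = ln(331/21.0) / 0.04715 = 2.758 / 0.04715 ≈ 58.5 hours

58.5 hours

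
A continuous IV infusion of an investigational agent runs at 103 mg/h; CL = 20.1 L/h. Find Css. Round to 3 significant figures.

Css = infusion rate / CL = 103 / 20.1 ≈ 5.12 mg/L

5.12 mg/L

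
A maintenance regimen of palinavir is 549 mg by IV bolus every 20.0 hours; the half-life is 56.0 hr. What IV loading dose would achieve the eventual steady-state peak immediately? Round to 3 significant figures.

k = ln 2 / 56.0 = 0.01238 hr⁻¹
Accumulation ratio R = 1 / (1 − e^(−kτ)) = 1 / (1 − e^(−0.01238×20.0)) = 1 / (1 − 0.7807) = 4.560
Loading dose = maintenance dose × R = 549 × 4.560 ≈ 2500 mg

2500 mg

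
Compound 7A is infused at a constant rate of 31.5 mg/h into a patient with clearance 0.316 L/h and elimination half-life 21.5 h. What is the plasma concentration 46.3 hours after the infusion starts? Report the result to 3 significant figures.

Css = rate / CL = 31.5 / 0.316 = 99.68 mg/L
k = ln 2 / 21.5 = 0.03224 h⁻¹
C(t) = Css (1 − e^(−kt)) = 99.68 × (1 − e^(−1.493)) = 99.68 × 0.7752 ≈ 77.3 mg/L

77.3 mg/L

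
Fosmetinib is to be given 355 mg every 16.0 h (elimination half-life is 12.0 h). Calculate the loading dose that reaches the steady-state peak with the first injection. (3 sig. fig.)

k = ln 2 / 12.0 = 0.05776 h⁻¹
Accumulation ratio R = 1 / (1 − e^(−kτ)) = 1 / (1 − e^(−0.05776×16.0)) = 1 / (1 − 0.3969) = 1.658
Loading dose = maintenance dose × R = 355 × 1.658 ≈ 589 mg

589 mg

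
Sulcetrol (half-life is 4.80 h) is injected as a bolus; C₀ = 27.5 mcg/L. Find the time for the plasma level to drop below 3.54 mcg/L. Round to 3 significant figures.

14.2 hours

k = ln 2 / 4.80 = 0.1444 h⁻¹
C(t) = C₀ e^(−kt)  ⇒  t = ln(C₀/C) / k
t = ln(27.5/3.54) / 0.1444 = 2.050 / 0.1444 ≈ 14.2 hours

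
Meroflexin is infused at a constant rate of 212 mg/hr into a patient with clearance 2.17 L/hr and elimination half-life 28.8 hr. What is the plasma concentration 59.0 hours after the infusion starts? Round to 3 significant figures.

74.1 µg/mL

Css = rate / CL = 212 / 2.17 = 97.70 µg/mL
k = ln 2 / 28.8 = 0.02407 hr⁻¹
C(t) = Css (1 − e^(−kt)) = 97.70 × (1 − e^(−1.420)) = 97.70 × 0.7583 ≈ 74.1 µg/mL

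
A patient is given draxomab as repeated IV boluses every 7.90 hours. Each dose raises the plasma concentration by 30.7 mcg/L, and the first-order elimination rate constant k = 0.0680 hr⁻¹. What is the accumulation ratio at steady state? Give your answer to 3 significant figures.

Fraction remaining after one interval: e^(−kτ) = e^(−0.06800 × 7.90) = 0.5844
R = 1 / (1 − 0.5844) = 1 / 0.4156 ≈ 2.41

2.41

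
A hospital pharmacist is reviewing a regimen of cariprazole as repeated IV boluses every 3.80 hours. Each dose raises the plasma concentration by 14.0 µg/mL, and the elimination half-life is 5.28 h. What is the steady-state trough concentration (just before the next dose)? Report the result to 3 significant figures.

21.6 µg/mL

k = ln 2 / 5.28 = 0.1313 h⁻¹
Fraction remaining after one interval: e^(−kτ) = e^(−0.1313 × 3.80) = 0.6072
R = 1 / (1 − 0.6072) = 2.546
Css,max = 14.0 × 2.546 = 35.64 µg/mL
Css,min = Css,max × e^(−kτ) = 35.64 × 0.6072 ≈ 21.6 µg/mL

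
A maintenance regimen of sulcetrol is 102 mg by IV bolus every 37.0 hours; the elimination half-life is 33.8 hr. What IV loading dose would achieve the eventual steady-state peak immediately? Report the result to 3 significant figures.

k = ln 2 / 33.8 = 0.02051 hr⁻¹
Accumulation ratio R = 1 / (1 − e^(−kτ)) = 1 / (1 − e^(−0.02051×37.0)) = 1 / (1 − 0.4682) = 1.881
Loading dose = maintenance dose × R = 102 × 1.881 ≈ 192 mg

192 mg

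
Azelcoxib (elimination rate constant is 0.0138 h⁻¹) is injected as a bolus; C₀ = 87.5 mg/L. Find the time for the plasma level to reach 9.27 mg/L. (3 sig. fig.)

163 hours

C(t) = C₀ e^(−kt)  ⇒  t = ln(C₀/C) / k
t = ln(87.5/9.27) / 0.01380 = 2.245 / 0.01380 ≈ 163 hours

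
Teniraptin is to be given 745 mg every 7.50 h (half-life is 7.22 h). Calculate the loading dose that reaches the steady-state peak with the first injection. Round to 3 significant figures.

k = ln 2 / 7.22 = 0.09600 h⁻¹
Accumulation ratio R = 1 / (1 − e^(−kτ)) = 1 / (1 − e^(−0.09600×7.50)) = 1 / (1 − 0.4867) = 1.948
Loading dose = maintenance dose × R = 745 × 1.948 ≈ 1450 mg

1450 mg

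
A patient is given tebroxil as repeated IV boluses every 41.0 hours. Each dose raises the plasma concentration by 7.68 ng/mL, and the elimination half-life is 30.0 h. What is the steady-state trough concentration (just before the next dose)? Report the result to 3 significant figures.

k = ln 2 / 30.0 = 0.02310 h⁻¹
Fraction remaining after one interval: e^(−kτ) = e^(−0.02310 × 41.0) = 0.3878
R = 1 / (1 − 0.3878) = 1.633
Css,max = 7.68 × 1.633 = 12.54 ng/mL
Css,min = Css,max × e^(−kτ) = 12.54 × 0.3878 ≈ 4.86 ng/mL

4.86 ng/mL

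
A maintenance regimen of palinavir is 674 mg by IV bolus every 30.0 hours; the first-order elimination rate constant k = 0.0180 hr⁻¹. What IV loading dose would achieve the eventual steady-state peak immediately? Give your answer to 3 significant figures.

Accumulation ratio R = 1 / (1 − e^(−kτ)) = 1 / (1 − e^(−0.01800×30.0)) = 1 / (1 − 0.5827) = 2.397
Loading dose = maintenance dose × R = 674 × 2.397 ≈ 1620 mg

1620 mg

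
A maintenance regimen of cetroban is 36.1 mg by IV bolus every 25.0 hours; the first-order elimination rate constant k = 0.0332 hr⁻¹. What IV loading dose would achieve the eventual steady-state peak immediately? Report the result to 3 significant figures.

64.0 mg

Accumulation ratio R = 1 / (1 − e^(−kτ)) = 1 / (1 − e^(−0.03320×25.0)) = 1 / (1 − 0.4360) = 1.773
Loading dose = maintenance dose × R = 36.1 × 1.773 ≈ 64.0 mg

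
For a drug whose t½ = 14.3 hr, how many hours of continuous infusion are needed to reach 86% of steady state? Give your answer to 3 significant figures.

k = ln 2 / 14.3 = 0.04847 hr⁻¹
f = 1 − e^(−kt)  ⇒  t = −ln(1 − f) / k
t = −ln(1 − 0.86) / 0.04847 = 1.966 / 0.04847 ≈ 40.6 hours

40.6 hours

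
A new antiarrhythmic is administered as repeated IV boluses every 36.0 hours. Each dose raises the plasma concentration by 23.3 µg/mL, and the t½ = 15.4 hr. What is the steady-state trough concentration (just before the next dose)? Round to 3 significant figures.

k = ln 2 / 15.4 = 0.04501 hr⁻¹
Fraction remaining after one interval: e^(−kτ) = e^(−0.04501 × 36.0) = 0.1978
R = 1 / (1 − 0.1978) = 1.247
Css,max = 23.3 × 1.247 = 29.05 µg/mL
Css,min = Css,max × e^(−kτ) = 29.05 × 0.1978 ≈ 5.75 µg/mL

5.75 µg/mL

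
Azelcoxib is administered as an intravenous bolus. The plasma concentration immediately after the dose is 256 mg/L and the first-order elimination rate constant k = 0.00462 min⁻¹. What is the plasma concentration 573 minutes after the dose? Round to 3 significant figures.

C(t) = C₀ e^(−kt) = 256 × e^(−0.004620 × 573) = 256 × e^(−2.647) = 256 × 0.07085 ≈ 18.1 mg/L

18.1 mg/L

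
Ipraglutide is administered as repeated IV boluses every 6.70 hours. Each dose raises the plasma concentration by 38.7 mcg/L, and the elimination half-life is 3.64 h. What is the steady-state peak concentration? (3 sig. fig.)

53.7 mcg/L

k = ln 2 / 3.64 = 0.1904 h⁻¹
Fraction remaining after one interval: e^(−kτ) = e^(−0.1904 × 6.70) = 0.2792
R = 1 / (1 − 0.2792) = 1.387
Css,max = 38.7 × 1.387 ≈ 53.7 mcg/L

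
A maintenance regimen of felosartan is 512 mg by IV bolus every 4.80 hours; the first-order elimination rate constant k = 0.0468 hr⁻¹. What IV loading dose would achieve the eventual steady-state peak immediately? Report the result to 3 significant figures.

Accumulation ratio R = 1 / (1 − e^(−kτ)) = 1 / (1 − e^(−0.04680×4.80)) = 1 / (1 − 0.7988) = 4.970
Loading dose = maintenance dose × R = 512 × 4.970 ≈ 2540 mg

2540 mg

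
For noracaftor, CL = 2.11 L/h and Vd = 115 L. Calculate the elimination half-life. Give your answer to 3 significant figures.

37.8 hours

k = CL / V = 2.11 / 115 = 0.01835 h⁻¹
t½ = ln 2 / k = ln 2 / 0.01835 ≈ 37.8 hours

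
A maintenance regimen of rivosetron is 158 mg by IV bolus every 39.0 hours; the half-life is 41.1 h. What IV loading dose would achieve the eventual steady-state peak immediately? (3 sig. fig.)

328 mg

k = ln 2 / 41.1 = 0.01686 h⁻¹
Accumulation ratio R = 1 / (1 − e^(−kτ)) = 1 / (1 − e^(−0.01686×39.0)) = 1 / (1 − 0.5180) = 2.075
Loading dose = maintenance dose × R = 158 × 2.075 ≈ 328 mg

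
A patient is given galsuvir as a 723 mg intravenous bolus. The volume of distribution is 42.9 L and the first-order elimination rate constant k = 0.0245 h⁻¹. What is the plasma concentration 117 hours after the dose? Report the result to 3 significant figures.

0.959 µg/mL

C₀ = dose / V = 723 / 42.9 = 16.85 µg/mL
C(t) = C₀ e^(−kt) = 16.85 × e^(−0.02450 × 117) = 16.85 × e^(−2.867) = 16.85 × 0.05690 ≈ 0.959 µg/mL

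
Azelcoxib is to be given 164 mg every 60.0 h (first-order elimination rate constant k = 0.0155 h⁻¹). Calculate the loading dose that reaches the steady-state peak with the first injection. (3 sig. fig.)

271 mg

Accumulation ratio R = 1 / (1 − e^(−kτ)) = 1 / (1 − e^(−0.01550×60.0)) = 1 / (1 − 0.3946) = 1.652
Loading dose = maintenance dose × R = 164 × 1.652 ≈ 271 mg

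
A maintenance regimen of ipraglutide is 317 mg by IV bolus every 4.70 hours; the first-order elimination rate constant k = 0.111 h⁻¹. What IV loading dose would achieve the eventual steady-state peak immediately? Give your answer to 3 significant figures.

Accumulation ratio R = 1 / (1 − e^(−kτ)) = 1 / (1 − e^(−0.1110×4.70)) = 1 / (1 − 0.5935) = 2.460
Loading dose = maintenance dose × R = 317 × 2.460 ≈ 780 mg

780 mg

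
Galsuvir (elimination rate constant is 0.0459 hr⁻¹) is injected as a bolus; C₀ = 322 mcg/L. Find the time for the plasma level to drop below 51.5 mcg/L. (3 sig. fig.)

39.9 hours

C(t) = C₀ e^(−kt)  ⇒  t = ln(C₀/C) / k
t = ln(322/51.5) / 0.04590 = 1.833 / 0.04590 ≈ 39.9 hours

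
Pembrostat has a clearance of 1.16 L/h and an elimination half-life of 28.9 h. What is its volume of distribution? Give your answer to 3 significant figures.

48.4 L

k = ln 2 / t½ = ln 2 / 28.9 = 0.02398 h⁻¹
V = CL / k = 1.16 / 0.02398 ≈ 48.4 L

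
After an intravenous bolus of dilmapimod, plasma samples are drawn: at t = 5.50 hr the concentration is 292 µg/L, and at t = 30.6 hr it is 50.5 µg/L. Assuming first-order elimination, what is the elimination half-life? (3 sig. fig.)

9.91 hours

k = ln(C₁/C₂) / (t₂ − t₁) = ln(292/50.5) / (30.6 − 5.50)
  = 1.755 / 25.10 = 0.06991 hr⁻¹
t½ = ln 2 / k = ln 2 / 0.06991 ≈ 9.91 hours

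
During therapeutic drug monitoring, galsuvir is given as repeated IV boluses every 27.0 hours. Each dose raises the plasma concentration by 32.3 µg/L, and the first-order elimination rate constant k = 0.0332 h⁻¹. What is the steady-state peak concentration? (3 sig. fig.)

54.6 µg/L

Fraction remaining after one interval: e^(−kτ) = e^(−0.03320 × 27.0) = 0.4080
R = 1 / (1 − 0.4080) = 1.689
Css,max = 32.3 × 1.689 ≈ 54.6 µg/L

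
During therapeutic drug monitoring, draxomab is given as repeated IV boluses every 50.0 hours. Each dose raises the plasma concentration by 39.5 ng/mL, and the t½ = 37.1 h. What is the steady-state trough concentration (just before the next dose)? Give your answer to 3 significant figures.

k = ln 2 / 37.1 = 0.01868 h⁻¹
Fraction remaining after one interval: e^(−kτ) = e^(−0.01868 × 50.0) = 0.3929
R = 1 / (1 − 0.3929) = 1.647
Css,max = 39.5 × 1.647 = 65.07 ng/mL
Css,min = Css,max × e^(−kτ) = 65.07 × 0.3929 ≈ 25.6 ng/mL

25.6 ng/mL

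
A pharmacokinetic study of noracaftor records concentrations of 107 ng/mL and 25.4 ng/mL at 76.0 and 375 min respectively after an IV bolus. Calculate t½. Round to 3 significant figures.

k = ln(C₁/C₂) / (t₂ − t₁) = ln(107/25.4) / (375 − 76.0)
  = 1.438 / 299.0 = 0.004810 min⁻¹
t½ = ln 2 / k = ln 2 / 0.004810 ≈ 144 minutes

144 minutes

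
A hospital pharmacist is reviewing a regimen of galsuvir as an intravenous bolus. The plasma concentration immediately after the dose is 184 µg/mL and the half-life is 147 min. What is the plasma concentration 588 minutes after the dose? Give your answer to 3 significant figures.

k = ln 2 / 147 = 0.004715 min⁻¹
588 min is 4.000 half-lives, so C = 184 × (1/2)^4.000 = 184 × 0.06250 ≈ 11.5 µg/mL

11.5 µg/mL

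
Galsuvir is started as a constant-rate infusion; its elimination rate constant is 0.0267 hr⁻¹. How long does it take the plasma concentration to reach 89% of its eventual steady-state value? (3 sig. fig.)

f = 1 − e^(−kt)  ⇒  t = −ln(1 − f) / k
t = −ln(1 − 0.89) / 0.02670 = 2.207 / 0.02670 ≈ 82.7 hours

82.7 hours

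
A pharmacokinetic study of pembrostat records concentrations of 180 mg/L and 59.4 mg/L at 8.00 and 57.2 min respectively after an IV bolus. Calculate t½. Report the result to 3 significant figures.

30.8 minutes

k = ln(C₁/C₂) / (t₂ − t₁) = ln(180/59.4) / (57.2 − 8.00)
  = 1.109 / 49.20 = 0.02253 min⁻¹
t½ = ln 2 / k = ln 2 / 0.02253 ≈ 30.8 minutes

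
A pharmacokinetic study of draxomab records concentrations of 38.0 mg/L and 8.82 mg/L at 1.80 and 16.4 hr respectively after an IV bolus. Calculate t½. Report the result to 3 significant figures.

6.93 hours

k = ln(C₁/C₂) / (t₂ − t₁) = ln(38.0/8.82) / (16.4 − 1.80)
  = 1.461 / 14.60 = 0.1000 hr⁻¹
t½ = ln 2 / k = ln 2 / 0.1000 ≈ 6.93 hours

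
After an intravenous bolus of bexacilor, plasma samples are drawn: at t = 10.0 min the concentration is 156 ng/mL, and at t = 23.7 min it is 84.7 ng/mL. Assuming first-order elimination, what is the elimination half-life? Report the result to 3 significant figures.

15.5 minutes

k = ln(C₁/C₂) / (t₂ − t₁) = ln(156/84.7) / (23.7 − 10.0)
  = 0.6107 / 13.70 = 0.04458 min⁻¹
t½ = ln 2 / k = ln 2 / 0.04458 ≈ 15.5 minutes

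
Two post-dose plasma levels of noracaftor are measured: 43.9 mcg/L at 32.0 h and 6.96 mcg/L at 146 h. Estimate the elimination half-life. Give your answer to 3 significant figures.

42.9 hours

k = ln(C₁/C₂) / (t₂ − t₁) = ln(43.9/6.96) / (146 − 32.0)
  = 1.842 / 114.0 = 0.01616 h⁻¹
t½ = ln 2 / k = ln 2 / 0.01616 ≈ 42.9 hours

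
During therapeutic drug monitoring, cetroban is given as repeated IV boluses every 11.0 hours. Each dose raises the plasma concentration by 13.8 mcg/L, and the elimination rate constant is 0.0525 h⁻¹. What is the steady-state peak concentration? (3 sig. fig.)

31.5 mcg/L

Fraction remaining after one interval: e^(−kτ) = e^(−0.05250 × 11.0) = 0.5613
R = 1 / (1 − 0.5613) = 2.279
Css,max = 13.8 × 2.279 ≈ 31.5 mcg/L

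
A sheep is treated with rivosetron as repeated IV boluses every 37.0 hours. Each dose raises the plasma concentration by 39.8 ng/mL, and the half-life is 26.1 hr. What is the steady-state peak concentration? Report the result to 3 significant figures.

k = ln 2 / 26.1 = 0.02656 hr⁻¹
Fraction remaining after one interval: e^(−kτ) = e^(−0.02656 × 37.0) = 0.3743
R = 1 / (1 − 0.3743) = 1.598
Css,max = 39.8 × 1.598 ≈ 63.6 ng/mL

63.6 ng/mL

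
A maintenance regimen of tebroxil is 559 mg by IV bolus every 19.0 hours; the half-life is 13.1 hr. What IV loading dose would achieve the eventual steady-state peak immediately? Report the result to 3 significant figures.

882 mg

k = ln 2 / 13.1 = 0.05291 hr⁻¹
Accumulation ratio R = 1 / (1 − e^(−kτ)) = 1 / (1 − e^(−0.05291×19.0)) = 1 / (1 − 0.3659) = 1.577
Loading dose = maintenance dose × R = 559 × 1.577 ≈ 882 mg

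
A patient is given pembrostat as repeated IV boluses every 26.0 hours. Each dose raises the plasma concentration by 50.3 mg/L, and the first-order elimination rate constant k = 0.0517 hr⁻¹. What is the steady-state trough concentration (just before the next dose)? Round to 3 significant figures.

Fraction remaining after one interval: e^(−kτ) = e^(−0.05170 × 26.0) = 0.2607
R = 1 / (1 − 0.2607) = 1.353
Css,max = 50.3 × 1.353 = 68.04 mg/L
Css,min = Css,max × e^(−kτ) = 68.04 × 0.2607 ≈ 17.7 mg/L

17.7 mg/L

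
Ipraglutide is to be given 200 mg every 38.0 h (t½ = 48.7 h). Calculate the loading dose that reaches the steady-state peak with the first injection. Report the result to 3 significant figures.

479 mg

k = ln 2 / 48.7 = 0.01423 h⁻¹
Accumulation ratio R = 1 / (1 − e^(−kτ)) = 1 / (1 − e^(−0.01423×38.0)) = 1 / (1 − 0.5823) = 2.394
Loading dose = maintenance dose × R = 200 × 2.394 ≈ 479 mg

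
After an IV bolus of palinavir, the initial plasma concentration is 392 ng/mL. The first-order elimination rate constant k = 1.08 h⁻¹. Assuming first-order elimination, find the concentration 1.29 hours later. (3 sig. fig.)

97.3 ng/mL

C(t) = C₀ e^(−kt) = 392 × e^(−1.080 × 1.29) = 392 × e^(−1.393) = 392 × 0.2483 ≈ 97.3 ng/mL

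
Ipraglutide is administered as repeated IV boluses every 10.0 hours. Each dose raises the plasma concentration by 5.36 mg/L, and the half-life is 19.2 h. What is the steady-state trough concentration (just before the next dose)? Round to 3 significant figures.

12.3 mg/L

k = ln 2 / 19.2 = 0.03610 h⁻¹
Fraction remaining after one interval: e^(−kτ) = e^(−0.03610 × 10.0) = 0.6970
R = 1 / (1 − 0.6970) = 3.300
Css,max = 5.36 × 3.300 = 17.69 mg/L
Css,min = Css,max × e^(−kτ) = 17.69 × 0.6970 ≈ 12.3 mg/L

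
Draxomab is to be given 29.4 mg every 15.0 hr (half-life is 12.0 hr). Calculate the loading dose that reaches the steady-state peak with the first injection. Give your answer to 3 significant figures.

50.7 mg

k = ln 2 / 12.0 = 0.05776 hr⁻¹
Accumulation ratio R = 1 / (1 − e^(−kτ)) = 1 / (1 − e^(−0.05776×15.0)) = 1 / (1 − 0.4204) = 1.725
Loading dose = maintenance dose × R = 29.4 × 1.725 ≈ 50.7 mg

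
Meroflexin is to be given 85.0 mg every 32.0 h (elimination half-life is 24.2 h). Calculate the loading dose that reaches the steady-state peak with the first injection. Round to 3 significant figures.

142 mg

k = ln 2 / 24.2 = 0.02864 h⁻¹
Accumulation ratio R = 1 / (1 − e^(−kτ)) = 1 / (1 − e^(−0.02864×32.0)) = 1 / (1 − 0.3999) = 1.666
Loading dose = maintenance dose × R = 85.0 × 1.666 ≈ 142 mg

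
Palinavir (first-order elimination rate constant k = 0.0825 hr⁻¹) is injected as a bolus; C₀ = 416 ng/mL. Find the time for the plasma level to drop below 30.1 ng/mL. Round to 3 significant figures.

C(t) = C₀ e^(−kt)  ⇒  t = ln(C₀/C) / k
t = ln(416/30.1) / 0.08250 = 2.626 / 0.08250 ≈ 31.8 hours

31.8 hours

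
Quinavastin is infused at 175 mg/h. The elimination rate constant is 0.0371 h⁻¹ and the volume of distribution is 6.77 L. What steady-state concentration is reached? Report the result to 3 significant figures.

CL = k · V = 0.0371 × 6.77 = 0.2512 L/h
Css = rate / CL = 175 / 0.2512 ≈ 697 mg/L

697 mg/L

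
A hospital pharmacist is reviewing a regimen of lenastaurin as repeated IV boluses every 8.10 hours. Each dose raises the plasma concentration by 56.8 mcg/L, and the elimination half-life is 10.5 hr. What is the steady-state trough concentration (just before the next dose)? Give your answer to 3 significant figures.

80.3 mcg/L

k = ln 2 / 10.5 = 0.06601 hr⁻¹
Fraction remaining after one interval: e^(−kτ) = e^(−0.06601 × 8.10) = 0.5858
R = 1 / (1 − 0.5858) = 2.415
Css,max = 56.8 × 2.415 = 137.1 mcg/L
Css,min = Css,max × e^(−kτ) = 137.1 × 0.5858 ≈ 80.3 mcg/L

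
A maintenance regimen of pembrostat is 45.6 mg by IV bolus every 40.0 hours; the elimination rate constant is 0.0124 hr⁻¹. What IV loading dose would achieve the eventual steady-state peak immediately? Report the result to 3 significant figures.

Accumulation ratio R = 1 / (1 − e^(−kτ)) = 1 / (1 − e^(−0.01240×40.0)) = 1 / (1 − 0.6090) = 2.557
Loading dose = maintenance dose × R = 45.6 × 2.557 ≈ 117 mg

117 mg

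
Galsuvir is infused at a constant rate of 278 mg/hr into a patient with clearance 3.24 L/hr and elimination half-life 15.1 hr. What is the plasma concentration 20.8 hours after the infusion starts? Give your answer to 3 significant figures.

52.8 mg/L

Css = rate / CL = 278 / 3.24 = 85.80 mg/L
k = ln 2 / 15.1 = 0.04590 hr⁻¹
C(t) = Css (1 − e^(−kt)) = 85.80 × (1 − e^(−0.9548)) = 85.80 × 0.6151 ≈ 52.8 mg/L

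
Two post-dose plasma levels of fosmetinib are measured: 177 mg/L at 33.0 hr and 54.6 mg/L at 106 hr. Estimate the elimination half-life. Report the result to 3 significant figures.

43.0 hours

k = ln(C₁/C₂) / (t₂ − t₁) = ln(177/54.6) / (106 − 33.0)
  = 1.176 / 73.00 = 0.01611 hr⁻¹
t½ = ln 2 / k = ln 2 / 0.01611 ≈ 43.0 hours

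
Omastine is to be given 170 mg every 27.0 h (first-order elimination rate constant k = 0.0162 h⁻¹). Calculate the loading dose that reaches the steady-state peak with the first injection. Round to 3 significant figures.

480 mg

Accumulation ratio R = 1 / (1 − e^(−kτ)) = 1 / (1 − e^(−0.01620×27.0)) = 1 / (1 − 0.6457) = 2.823
Loading dose = maintenance dose × R = 170 × 2.823 ≈ 480 mg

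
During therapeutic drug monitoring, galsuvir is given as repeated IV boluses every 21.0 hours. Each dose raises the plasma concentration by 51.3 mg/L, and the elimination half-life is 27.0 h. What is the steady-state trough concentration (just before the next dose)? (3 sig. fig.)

k = ln 2 / 27.0 = 0.02567 h⁻¹
Fraction remaining after one interval: e^(−kτ) = e^(−0.02567 × 21.0) = 0.5833
R = 1 / (1 − 0.5833) = 2.400
Css,max = 51.3 × 2.400 = 123.1 mg/L
Css,min = Css,max × e^(−kτ) = 123.1 × 0.5833 ≈ 71.8 mg/L

71.8 mg/L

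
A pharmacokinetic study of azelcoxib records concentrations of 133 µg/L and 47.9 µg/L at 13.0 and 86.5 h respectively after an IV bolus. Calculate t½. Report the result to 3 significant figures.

49.9 hours

k = ln(C₁/C₂) / (t₂ − t₁) = ln(133/47.9) / (86.5 − 13.0)
  = 1.021 / 73.50 = 0.01389 h⁻¹
t½ = ln 2 / k = ln 2 / 0.01389 ≈ 49.9 hours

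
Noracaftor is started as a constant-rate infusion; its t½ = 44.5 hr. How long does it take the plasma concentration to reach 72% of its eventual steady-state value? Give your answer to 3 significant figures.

k = ln 2 / 44.5 = 0.01558 hr⁻¹
f = 1 − e^(−kt)  ⇒  t = −ln(1 − f) / k
t = −ln(1 − 0.72) / 0.01558 = 1.273 / 0.01558 ≈ 81.7 hours

81.7 hours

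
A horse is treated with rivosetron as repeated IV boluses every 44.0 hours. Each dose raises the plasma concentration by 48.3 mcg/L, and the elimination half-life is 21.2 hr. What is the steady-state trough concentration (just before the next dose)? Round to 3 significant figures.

15.0 mcg/L

k = ln 2 / 21.2 = 0.03270 hr⁻¹
Fraction remaining after one interval: e^(−kτ) = e^(−0.03270 × 44.0) = 0.2373
R = 1 / (1 − 0.2373) = 1.311
Css,max = 48.3 × 1.311 = 63.32 mcg/L
Css,min = Css,max × e^(−kτ) = 63.32 × 0.2373 ≈ 15.0 mcg/L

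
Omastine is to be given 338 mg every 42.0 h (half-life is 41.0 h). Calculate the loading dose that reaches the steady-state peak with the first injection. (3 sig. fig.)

665 mg

k = ln 2 / 41.0 = 0.01691 h⁻¹
Accumulation ratio R = 1 / (1 − e^(−kτ)) = 1 / (1 − e^(−0.01691×42.0)) = 1 / (1 − 0.4916) = 1.967
Loading dose = maintenance dose × R = 338 × 1.967 ≈ 665 mg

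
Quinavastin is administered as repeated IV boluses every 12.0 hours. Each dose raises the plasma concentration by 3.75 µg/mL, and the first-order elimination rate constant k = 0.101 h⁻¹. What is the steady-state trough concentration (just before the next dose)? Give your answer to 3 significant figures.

Fraction remaining after one interval: e^(−kτ) = e^(−0.1010 × 12.0) = 0.2976
R = 1 / (1 − 0.2976) = 1.424
Css,max = 3.75 × 1.424 = 5.339 µg/mL
Css,min = Css,max × e^(−kτ) = 5.339 × 0.2976 ≈ 1.59 µg/mL

1.59 µg/mL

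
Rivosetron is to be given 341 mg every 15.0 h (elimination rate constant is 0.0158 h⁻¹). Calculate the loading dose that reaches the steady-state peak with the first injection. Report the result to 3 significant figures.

Accumulation ratio R = 1 / (1 − e^(−kτ)) = 1 / (1 − e^(−0.01580×15.0)) = 1 / (1 − 0.7890) = 4.739
Loading dose = maintenance dose × R = 341 × 4.739 ≈ 1620 mg

1620 mg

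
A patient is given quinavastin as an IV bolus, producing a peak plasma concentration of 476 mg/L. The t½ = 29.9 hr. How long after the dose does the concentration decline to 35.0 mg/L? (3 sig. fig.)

k = ln 2 / 29.9 = 0.02318 hr⁻¹
C(t) = C₀ e^(−kt)  ⇒  t = ln(C₀/C) / k
t = ln(476/35.0) / 0.02318 = 2.610 / 0.02318 ≈ 113 hours

113 hours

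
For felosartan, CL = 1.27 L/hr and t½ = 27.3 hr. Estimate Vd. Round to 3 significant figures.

k = ln 2 / t½ = ln 2 / 27.3 = 0.02539 hr⁻¹
V = CL / k = 1.27 / 0.02539 ≈ 50.0 L

50.0 L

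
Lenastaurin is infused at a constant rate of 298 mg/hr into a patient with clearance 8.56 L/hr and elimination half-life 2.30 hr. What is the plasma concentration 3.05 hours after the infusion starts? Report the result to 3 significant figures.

20.9 µg/mL

Css = rate / CL = 298 / 8.56 = 34.81 µg/mL
k = ln 2 / 2.30 = 0.3014 hr⁻¹
C(t) = Css (1 − e^(−kt)) = 34.81 × (1 − e^(−0.9192)) = 34.81 × 0.6012 ≈ 20.9 µg/mL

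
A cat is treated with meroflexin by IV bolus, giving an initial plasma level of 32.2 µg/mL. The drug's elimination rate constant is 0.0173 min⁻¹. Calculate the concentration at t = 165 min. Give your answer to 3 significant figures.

C(t) = C₀ e^(−kt) = 32.2 × e^(−0.01730 × 165) = 32.2 × e^(−2.854) = 32.2 × 0.05758 ≈ 1.85 µg/mL

1.85 µg/mL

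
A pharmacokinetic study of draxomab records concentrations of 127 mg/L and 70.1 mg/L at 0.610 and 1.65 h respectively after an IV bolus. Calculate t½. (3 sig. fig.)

1.21 hours

k = ln(C₁/C₂) / (t₂ − t₁) = ln(127/70.1) / (1.65 − 0.610)
  = 0.5943 / 1.040 = 0.5714 h⁻¹
t½ = ln 2 / k = ln 2 / 0.5714 ≈ 1.21 hours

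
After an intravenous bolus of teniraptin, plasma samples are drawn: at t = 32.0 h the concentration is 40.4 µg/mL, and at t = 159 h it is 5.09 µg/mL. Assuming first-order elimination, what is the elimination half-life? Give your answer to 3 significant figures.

k = ln(C₁/C₂) / (t₂ − t₁) = ln(40.4/5.09) / (159 − 32.0)
  = 2.072 / 127.0 = 0.01631 h⁻¹
t½ = ln 2 / k = ln 2 / 0.01631 ≈ 42.5 hours

42.5 hours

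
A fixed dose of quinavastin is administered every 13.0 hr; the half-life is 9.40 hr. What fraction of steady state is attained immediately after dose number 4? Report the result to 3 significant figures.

k = ln 2 / 9.40 = 0.07374 hr⁻¹
f_n = 1 − e^(−nkτ) = 1 − e^(−4 × 0.07374 × 13.0) = 1 − e^(−3.834) = 1 − 0.02161 ≈ 0.978

0.978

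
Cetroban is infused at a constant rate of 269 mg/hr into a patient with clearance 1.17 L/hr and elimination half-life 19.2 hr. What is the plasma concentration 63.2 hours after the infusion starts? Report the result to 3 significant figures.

Css = rate / CL = 269 / 1.17 = 229.9 mg/L
k = ln 2 / 19.2 = 0.03610 hr⁻¹
C(t) = Css (1 − e^(−kt)) = 229.9 × (1 − e^(−2.282)) = 229.9 × 0.8979 ≈ 206 mg/L

206 mg/L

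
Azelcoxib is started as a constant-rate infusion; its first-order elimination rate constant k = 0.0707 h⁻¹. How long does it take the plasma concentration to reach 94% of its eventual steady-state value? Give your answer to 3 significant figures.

f = 1 − e^(−kt)  ⇒  t = −ln(1 − f) / k
t = −ln(1 − 0.94) / 0.07070 = 2.813 / 0.07070 ≈ 39.8 hours

39.8 hours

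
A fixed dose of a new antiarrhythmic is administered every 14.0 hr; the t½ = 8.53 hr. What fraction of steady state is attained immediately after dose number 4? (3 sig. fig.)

k = ln 2 / 8.53 = 0.08126 hr⁻¹
f_n = 1 − e^(−nkτ) = 1 − e^(−4 × 0.08126 × 14.0) = 1 − e^(−4.551) = 1 − 0.01056 ≈ 0.989

0.989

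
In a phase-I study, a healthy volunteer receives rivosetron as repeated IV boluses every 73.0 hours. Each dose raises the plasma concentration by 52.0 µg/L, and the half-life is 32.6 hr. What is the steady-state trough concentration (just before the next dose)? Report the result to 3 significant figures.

14.0 µg/L

k = ln 2 / 32.6 = 0.02126 hr⁻¹
Fraction remaining after one interval: e^(−kτ) = e^(−0.02126 × 73.0) = 0.2118
R = 1 / (1 − 0.2118) = 1.269
Css,max = 52.0 × 1.269 = 65.97 µg/L
Css,min = Css,max × e^(−kτ) = 65.97 × 0.2118 ≈ 14.0 µg/L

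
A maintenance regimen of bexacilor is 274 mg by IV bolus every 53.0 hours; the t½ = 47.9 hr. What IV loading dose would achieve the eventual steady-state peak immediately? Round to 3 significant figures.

k = ln 2 / 47.9 = 0.01447 hr⁻¹
Accumulation ratio R = 1 / (1 − e^(−kτ)) = 1 / (1 − e^(−0.01447×53.0)) = 1 / (1 − 0.4644) = 1.867
Loading dose = maintenance dose × R = 274 × 1.867 ≈ 512 mg

512 mg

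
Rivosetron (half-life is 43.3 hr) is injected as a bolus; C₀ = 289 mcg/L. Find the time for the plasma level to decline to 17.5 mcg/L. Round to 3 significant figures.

k = ln 2 / 43.3 = 0.01601 hr⁻¹
C(t) = C₀ e^(−kt)  ⇒  t = ln(C₀/C) / k
t = ln(289/17.5) / 0.01601 = 2.804 / 0.01601 ≈ 175 hours

175 hours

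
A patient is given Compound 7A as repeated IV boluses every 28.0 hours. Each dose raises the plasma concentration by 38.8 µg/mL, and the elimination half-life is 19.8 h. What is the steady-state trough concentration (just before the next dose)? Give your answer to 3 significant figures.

23.3 µg/mL

k = ln 2 / 19.8 = 0.03501 h⁻¹
Fraction remaining after one interval: e^(−kτ) = e^(−0.03501 × 28.0) = 0.3752
R = 1 / (1 − 0.3752) = 1.601
Css,max = 38.8 × 1.601 = 62.10 µg/mL
Css,min = Css,max × e^(−kτ) = 62.10 × 0.3752 ≈ 23.3 µg/mL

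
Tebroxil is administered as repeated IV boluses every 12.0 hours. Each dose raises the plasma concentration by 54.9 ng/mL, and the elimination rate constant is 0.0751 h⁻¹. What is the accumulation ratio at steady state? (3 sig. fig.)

Fraction remaining after one interval: e^(−kτ) = e^(−0.07510 × 12.0) = 0.4061
R = 1 / (1 − 0.4061) = 1 / 0.5939 ≈ 1.68

1.68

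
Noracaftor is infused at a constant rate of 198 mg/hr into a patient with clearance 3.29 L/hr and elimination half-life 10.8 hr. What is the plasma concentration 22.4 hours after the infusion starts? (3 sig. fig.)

45.9 mg/L

Css = rate / CL = 198 / 3.29 = 60.18 mg/L
k = ln 2 / 10.8 = 0.06418 hr⁻¹
C(t) = Css (1 − e^(−kt)) = 60.18 × (1 − e^(−1.438)) = 60.18 × 0.7625 ≈ 45.9 mg/L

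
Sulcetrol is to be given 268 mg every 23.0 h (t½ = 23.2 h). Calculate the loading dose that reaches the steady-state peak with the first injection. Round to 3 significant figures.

k = ln 2 / 23.2 = 0.02988 h⁻¹
Accumulation ratio R = 1 / (1 − e^(−kτ)) = 1 / (1 − e^(−0.02988×23.0)) = 1 / (1 − 0.5030) = 2.012
Loading dose = maintenance dose × R = 268 × 2.012 ≈ 539 mg

539 mg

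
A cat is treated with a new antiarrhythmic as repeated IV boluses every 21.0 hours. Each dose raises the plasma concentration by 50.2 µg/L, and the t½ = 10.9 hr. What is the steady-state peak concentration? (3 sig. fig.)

68.1 µg/L

k = ln 2 / 10.9 = 0.06359 hr⁻¹
Fraction remaining after one interval: e^(−kτ) = e^(−0.06359 × 21.0) = 0.2630
R = 1 / (1 − 0.2630) = 1.357
Css,max = 50.2 × 1.357 ≈ 68.1 µg/L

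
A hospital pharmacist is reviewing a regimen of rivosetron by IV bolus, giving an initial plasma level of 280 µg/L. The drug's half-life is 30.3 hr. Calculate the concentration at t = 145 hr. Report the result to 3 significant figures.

k = ln 2 / 30.3 = 0.02288 hr⁻¹
145 hr is 4.785 half-lives, so C = 280 × (1/2)^4.785 = 280 × 0.03626 ≈ 10.2 µg/L

10.2 µg/L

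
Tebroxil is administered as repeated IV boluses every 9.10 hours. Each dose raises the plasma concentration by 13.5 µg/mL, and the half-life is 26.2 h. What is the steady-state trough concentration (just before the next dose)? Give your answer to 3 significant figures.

k = ln 2 / 26.2 = 0.02646 h⁻¹
Fraction remaining after one interval: e^(−kτ) = e^(−0.02646 × 9.10) = 0.7860
R = 1 / (1 − 0.7860) = 4.674
Css,max = 13.5 × 4.674 = 63.10 µg/mL
Css,min = Css,max × e^(−kτ) = 63.10 × 0.7860 ≈ 49.6 µg/mL

49.6 µg/mL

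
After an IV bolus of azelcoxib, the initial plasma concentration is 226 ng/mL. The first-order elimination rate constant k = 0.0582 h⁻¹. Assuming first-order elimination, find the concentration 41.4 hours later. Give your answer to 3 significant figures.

20.3 ng/mL

C(t) = C₀ e^(−kt) = 226 × e^(−0.05820 × 41.4) = 226 × e^(−2.409) = 226 × 0.08986 ≈ 20.3 ng/mL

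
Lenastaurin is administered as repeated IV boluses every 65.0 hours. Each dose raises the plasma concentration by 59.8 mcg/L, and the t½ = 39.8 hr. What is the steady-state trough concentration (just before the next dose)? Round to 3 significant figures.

k = ln 2 / 39.8 = 0.01742 hr⁻¹
Fraction remaining after one interval: e^(−kτ) = e^(−0.01742 × 65.0) = 0.3224
R = 1 / (1 − 0.3224) = 1.476
Css,max = 59.8 × 1.476 = 88.25 mcg/L
Css,min = Css,max × e^(−kτ) = 88.25 × 0.3224 ≈ 28.5 mcg/L

28.5 mcg/L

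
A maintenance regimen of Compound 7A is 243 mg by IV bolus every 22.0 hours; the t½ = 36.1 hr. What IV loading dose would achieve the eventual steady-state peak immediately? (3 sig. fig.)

k = ln 2 / 36.1 = 0.01920 hr⁻¹
Accumulation ratio R = 1 / (1 − e^(−kτ)) = 1 / (1 − e^(−0.01920×22.0)) = 1 / (1 − 0.6555) = 2.902
Loading dose = maintenance dose × R = 243 × 2.902 ≈ 705 mg

705 mg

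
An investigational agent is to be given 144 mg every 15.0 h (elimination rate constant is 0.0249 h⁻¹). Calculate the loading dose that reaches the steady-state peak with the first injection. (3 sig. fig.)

Accumulation ratio R = 1 / (1 − e^(−kτ)) = 1 / (1 − e^(−0.02490×15.0)) = 1 / (1 − 0.6883) = 3.208
Loading dose = maintenance dose × R = 144 × 3.208 ≈ 462 mg

462 mg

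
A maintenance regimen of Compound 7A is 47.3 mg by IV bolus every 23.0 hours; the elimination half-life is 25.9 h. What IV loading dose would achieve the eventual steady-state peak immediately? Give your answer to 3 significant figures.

103 mg

k = ln 2 / 25.9 = 0.02676 h⁻¹
Accumulation ratio R = 1 / (1 − e^(−kτ)) = 1 / (1 − e^(−0.02676×23.0)) = 1 / (1 − 0.5404) = 2.176
Loading dose = maintenance dose × R = 47.3 × 2.176 ≈ 103 mg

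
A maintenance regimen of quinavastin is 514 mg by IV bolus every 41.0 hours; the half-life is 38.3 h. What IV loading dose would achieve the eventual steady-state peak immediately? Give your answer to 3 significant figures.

981 mg

k = ln 2 / 38.3 = 0.01810 h⁻¹
Accumulation ratio R = 1 / (1 − e^(−kτ)) = 1 / (1 − e^(−0.01810×41.0)) = 1 / (1 − 0.4762) = 1.909
Loading dose = maintenance dose × R = 514 × 1.909 ≈ 981 mg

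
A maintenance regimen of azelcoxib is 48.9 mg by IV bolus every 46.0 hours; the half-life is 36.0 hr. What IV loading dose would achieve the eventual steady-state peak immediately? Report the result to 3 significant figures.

k = ln 2 / 36.0 = 0.01925 hr⁻¹
Accumulation ratio R = 1 / (1 − e^(−kτ)) = 1 / (1 − e^(−0.01925×46.0)) = 1 / (1 − 0.4124) = 1.702
Loading dose = maintenance dose × R = 48.9 × 1.702 ≈ 83.2 mg

83.2 mg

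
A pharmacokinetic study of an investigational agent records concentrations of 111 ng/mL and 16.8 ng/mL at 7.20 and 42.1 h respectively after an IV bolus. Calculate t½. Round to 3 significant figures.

k = ln(C₁/C₂) / (t₂ − t₁) = ln(111/16.8) / (42.1 − 7.20)
  = 1.888 / 34.90 = 0.05410 h⁻¹
t½ = ln 2 / k = ln 2 / 0.05410 ≈ 12.8 hours

12.8 hours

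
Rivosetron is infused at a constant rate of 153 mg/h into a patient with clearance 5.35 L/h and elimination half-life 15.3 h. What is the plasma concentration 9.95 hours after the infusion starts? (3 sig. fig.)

10.4 mg/L

Css = rate / CL = 153 / 5.35 = 28.60 mg/L
k = ln 2 / 15.3 = 0.04530 h⁻¹
C(t) = Css (1 − e^(−kt)) = 28.60 × (1 − e^(−0.4508)) = 28.60 × 0.3629 ≈ 10.4 mg/L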